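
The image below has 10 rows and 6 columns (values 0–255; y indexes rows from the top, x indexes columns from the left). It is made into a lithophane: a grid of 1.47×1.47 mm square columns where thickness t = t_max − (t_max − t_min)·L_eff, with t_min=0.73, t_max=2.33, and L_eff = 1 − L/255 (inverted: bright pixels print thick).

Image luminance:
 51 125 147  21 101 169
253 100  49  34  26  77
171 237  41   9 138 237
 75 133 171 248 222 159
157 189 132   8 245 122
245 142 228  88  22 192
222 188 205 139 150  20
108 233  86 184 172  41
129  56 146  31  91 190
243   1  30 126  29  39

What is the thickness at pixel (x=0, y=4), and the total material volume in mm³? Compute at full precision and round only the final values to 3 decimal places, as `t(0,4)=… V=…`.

t(0,4)=1.715 V=198.005

span = t_max - t_min = 2.33 - 0.73 = 1.600
L(0,4) = 157, L_eff = 1 - 157/255 = 0.384314 (inverted)
t(0,4) = 2.33 - 1.600·0.384314 = 1.715
Σt over all 10·6 pixels = 38943/425 ≈ 91.6305882
V = pitch²·Σt = 1.47²·38943/425 = 198.005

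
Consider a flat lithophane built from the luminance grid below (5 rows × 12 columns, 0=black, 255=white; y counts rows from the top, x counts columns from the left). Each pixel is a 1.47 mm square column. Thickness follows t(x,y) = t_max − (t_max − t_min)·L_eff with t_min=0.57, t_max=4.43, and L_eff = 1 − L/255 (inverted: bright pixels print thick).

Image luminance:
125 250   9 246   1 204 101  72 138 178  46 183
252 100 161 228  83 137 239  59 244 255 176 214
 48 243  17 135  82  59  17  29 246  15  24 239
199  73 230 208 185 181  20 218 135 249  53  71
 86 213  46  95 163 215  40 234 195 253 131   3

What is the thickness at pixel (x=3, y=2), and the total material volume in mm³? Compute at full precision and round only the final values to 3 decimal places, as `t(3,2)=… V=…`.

span = t_max - t_min = 4.43 - 0.57 = 3.860
L(3,2) = 135, L_eff = 1 - 135/255 = 0.470588 (inverted)
t(3,2) = 4.43 - 3.860·0.470588 = 2.614
Σt over all 5·12 pixels = 2047793/12750 ≈ 160.6112157
V = pitch²·Σt = 1.47²·2047793/12750 = 347.065

t(3,2)=2.614 V=347.065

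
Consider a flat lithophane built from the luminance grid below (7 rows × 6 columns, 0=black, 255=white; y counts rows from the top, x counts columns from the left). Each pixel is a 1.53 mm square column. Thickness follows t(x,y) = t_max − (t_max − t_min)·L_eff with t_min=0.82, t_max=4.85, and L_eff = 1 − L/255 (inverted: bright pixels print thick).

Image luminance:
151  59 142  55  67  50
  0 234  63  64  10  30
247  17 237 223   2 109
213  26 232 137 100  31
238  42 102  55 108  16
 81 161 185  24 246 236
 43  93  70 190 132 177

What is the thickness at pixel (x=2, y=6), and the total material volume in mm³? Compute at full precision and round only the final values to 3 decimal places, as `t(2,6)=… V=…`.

span = t_max - t_min = 4.85 - 0.82 = 4.030
L(2,6) = 70, L_eff = 1 - 70/255 = 0.725490 (inverted)
t(2,6) = 4.85 - 4.030·0.725490 = 1.926
Σt over all 7·6 pixels = 461919/4250 ≈ 108.6868235
V = pitch²·Σt = 1.53²·461919/4250 = 254.425

t(2,6)=1.926 V=254.425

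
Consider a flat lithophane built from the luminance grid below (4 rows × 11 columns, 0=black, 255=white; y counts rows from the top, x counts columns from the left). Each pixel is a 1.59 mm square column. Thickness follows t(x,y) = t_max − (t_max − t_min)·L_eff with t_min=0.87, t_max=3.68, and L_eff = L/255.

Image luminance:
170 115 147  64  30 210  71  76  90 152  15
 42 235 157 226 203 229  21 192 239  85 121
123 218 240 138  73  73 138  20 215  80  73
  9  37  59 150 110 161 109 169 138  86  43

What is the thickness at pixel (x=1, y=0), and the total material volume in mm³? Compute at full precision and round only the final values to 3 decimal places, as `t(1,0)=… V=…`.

t(1,0)=2.413 V=260.250

span = t_max - t_min = 3.68 - 0.87 = 2.810
L(1,0) = 115, L_eff = 115/255 = 0.450980
t(1,0) = 3.68 - 2.810·0.450980 = 2.413
Σt over all 4·11 pixels = 218754/2125 ≈ 102.9430588
V = pitch²·Σt = 1.59²·218754/2125 = 260.250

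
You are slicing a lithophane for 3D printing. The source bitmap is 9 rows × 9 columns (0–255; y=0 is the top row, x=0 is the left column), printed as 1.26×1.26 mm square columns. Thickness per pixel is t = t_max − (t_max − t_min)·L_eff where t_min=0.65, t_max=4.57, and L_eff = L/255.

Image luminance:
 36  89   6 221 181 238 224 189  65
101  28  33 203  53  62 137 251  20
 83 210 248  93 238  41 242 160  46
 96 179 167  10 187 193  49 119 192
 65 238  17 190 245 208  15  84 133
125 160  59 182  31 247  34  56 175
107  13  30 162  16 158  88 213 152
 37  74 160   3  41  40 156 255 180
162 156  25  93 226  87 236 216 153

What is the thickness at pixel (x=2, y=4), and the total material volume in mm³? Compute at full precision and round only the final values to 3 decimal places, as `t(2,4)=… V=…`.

span = t_max - t_min = 4.57 - 0.65 = 3.920
L(2,4) = 17, L_eff = 17/255 = 0.066667
t(2,4) = 4.57 - 3.920·0.066667 = 4.309
Σt over all 9·9 pixels = 5443679/25500 ≈ 213.4776078
V = pitch²·Σt = 1.26²·5443679/25500 = 338.917

t(2,4)=4.309 V=338.917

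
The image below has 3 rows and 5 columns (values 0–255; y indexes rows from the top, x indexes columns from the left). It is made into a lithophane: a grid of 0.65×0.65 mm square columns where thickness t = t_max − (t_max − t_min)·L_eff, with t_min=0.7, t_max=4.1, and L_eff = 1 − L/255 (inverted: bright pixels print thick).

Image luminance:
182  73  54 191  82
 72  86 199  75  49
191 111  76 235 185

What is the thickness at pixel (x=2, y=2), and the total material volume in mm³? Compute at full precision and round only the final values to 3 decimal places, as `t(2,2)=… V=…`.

span = t_max - t_min = 4.1 - 0.7 = 3.400
L(2,2) = 76, L_eff = 1 - 76/255 = 0.701961 (inverted)
t(2,2) = 4.1 - 3.400·0.701961 = 1.713
Σt over all 3·5 pixels = 5297/150 ≈ 35.3133333
V = pitch²·Σt = 0.65²·5297/150 = 14.920

t(2,2)=1.713 V=14.920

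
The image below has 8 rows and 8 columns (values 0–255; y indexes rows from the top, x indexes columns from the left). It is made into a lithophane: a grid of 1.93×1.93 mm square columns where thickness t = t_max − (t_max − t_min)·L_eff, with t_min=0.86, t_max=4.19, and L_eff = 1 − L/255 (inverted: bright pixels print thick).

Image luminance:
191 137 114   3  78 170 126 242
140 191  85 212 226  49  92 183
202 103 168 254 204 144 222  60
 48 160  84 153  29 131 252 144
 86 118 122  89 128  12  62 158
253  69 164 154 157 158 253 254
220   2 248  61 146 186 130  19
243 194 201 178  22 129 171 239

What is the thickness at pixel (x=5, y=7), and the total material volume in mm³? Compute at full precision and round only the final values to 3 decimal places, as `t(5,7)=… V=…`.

t(5,7)=2.545 V=653.651

span = t_max - t_min = 4.19 - 0.86 = 3.330
L(5,7) = 129, L_eff = 1 - 129/255 = 0.494118 (inverted)
t(5,7) = 4.19 - 3.330·0.494118 = 2.545
Σt over all 8·8 pixels = 1491593/8500 ≈ 175.4815294
V = pitch²·Σt = 1.93²·1491593/8500 = 653.651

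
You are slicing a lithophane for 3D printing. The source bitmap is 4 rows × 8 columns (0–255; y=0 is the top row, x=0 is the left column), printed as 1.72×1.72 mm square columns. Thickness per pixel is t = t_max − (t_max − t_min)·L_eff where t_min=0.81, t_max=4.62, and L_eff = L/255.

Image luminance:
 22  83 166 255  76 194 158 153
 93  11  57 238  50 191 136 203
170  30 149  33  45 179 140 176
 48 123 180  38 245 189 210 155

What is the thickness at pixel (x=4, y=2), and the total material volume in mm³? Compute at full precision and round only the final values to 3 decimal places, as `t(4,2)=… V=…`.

span = t_max - t_min = 4.62 - 0.81 = 3.810
L(4,2) = 45, L_eff = 45/255 = 0.176471
t(4,2) = 4.62 - 3.810·0.176471 = 3.948
Σt over all 4·8 pixels = 180937/2125 ≈ 85.1468235
V = pitch²·Σt = 1.72²·180937/2125 = 251.898

t(4,2)=3.948 V=251.898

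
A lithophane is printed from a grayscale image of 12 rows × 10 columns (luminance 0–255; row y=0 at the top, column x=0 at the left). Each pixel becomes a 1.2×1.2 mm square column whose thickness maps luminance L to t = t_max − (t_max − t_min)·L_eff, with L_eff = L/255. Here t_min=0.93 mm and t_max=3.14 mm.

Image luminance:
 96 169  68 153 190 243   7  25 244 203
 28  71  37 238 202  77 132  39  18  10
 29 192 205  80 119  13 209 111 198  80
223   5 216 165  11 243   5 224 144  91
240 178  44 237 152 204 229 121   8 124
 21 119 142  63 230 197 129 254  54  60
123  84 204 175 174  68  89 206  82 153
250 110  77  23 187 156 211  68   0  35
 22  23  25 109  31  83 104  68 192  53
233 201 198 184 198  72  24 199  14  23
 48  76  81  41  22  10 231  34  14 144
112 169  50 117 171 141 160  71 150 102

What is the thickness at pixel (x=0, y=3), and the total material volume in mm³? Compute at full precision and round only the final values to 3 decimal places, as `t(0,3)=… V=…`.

span = t_max - t_min = 3.14 - 0.93 = 2.210
L(0,3) = 223, L_eff = 223/255 = 0.874510
t(0,3) = 3.14 - 2.210·0.874510 = 1.207
Σt over all 12·10 pixels = 254.652
V = pitch²·Σt = 1.2²·254.652 = 366.699

t(0,3)=1.207 V=366.699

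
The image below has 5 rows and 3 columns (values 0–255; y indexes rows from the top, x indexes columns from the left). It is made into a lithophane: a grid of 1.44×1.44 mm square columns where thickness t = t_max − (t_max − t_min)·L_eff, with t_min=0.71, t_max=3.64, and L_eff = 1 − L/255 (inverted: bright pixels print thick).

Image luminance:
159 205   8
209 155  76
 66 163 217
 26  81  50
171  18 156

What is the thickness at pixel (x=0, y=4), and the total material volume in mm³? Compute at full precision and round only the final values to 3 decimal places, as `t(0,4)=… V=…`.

span = t_max - t_min = 3.64 - 0.71 = 2.930
L(0,4) = 171, L_eff = 1 - 171/255 = 0.329412 (inverted)
t(0,4) = 3.64 - 2.930·0.329412 = 2.675
Σt over all 5·3 pixels = 157451/5100 ≈ 30.8727451
V = pitch²·Σt = 1.44²·157451/5100 = 64.018

t(0,4)=2.675 V=64.018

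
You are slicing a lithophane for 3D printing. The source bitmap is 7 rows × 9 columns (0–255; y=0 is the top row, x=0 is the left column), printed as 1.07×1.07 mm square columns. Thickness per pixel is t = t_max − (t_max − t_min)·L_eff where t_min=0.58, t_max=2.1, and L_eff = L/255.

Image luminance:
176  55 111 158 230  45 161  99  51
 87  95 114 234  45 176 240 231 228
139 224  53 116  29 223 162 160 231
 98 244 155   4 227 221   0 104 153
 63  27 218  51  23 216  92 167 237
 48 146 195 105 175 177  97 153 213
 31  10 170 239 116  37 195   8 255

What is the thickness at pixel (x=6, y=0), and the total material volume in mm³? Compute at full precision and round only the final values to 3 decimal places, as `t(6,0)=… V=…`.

t(6,0)=1.140 V=93.169

span = t_max - t_min = 2.1 - 0.58 = 1.520
L(6,0) = 161, L_eff = 161/255 = 0.631373
t(6,0) = 2.1 - 1.520·0.631373 = 1.140
Σt over all 7·9 pixels = 1037557/12750 ≈ 81.3770196
V = pitch²·Σt = 1.07²·1037557/12750 = 93.169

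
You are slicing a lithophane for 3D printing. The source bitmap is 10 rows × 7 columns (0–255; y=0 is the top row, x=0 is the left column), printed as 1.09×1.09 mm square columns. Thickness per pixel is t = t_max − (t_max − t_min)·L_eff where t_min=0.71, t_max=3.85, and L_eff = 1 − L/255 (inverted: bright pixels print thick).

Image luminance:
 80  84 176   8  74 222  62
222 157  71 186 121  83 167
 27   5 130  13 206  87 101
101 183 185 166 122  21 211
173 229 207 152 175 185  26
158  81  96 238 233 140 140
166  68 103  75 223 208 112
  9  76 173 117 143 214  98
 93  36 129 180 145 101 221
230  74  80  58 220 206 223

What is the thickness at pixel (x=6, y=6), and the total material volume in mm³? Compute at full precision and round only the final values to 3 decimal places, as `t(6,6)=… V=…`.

t(6,6)=2.089 V=194.888

span = t_max - t_min = 3.85 - 0.71 = 3.140
L(6,6) = 112, L_eff = 1 - 112/255 = 0.560784 (inverted)
t(6,6) = 3.85 - 3.140·0.560784 = 2.089
Σt over all 10·7 pixels = 69714/425 ≈ 164.0329412
V = pitch²·Σt = 1.09²·69714/425 = 194.888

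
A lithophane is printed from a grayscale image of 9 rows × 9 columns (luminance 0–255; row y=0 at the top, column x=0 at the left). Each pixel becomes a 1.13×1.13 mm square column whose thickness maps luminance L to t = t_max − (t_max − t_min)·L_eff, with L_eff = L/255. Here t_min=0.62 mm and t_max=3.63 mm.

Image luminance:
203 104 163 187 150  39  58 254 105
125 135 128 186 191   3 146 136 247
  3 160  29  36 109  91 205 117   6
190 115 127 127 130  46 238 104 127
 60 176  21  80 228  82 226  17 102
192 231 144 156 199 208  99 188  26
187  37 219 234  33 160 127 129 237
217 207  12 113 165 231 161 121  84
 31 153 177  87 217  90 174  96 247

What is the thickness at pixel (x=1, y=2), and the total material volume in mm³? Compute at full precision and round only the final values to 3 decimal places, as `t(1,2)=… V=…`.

span = t_max - t_min = 3.63 - 0.62 = 3.010
L(1,2) = 160, L_eff = 160/255 = 0.627451
t(1,2) = 3.63 - 3.010·0.627451 = 1.741
Σt over all 9·9 pixels = 1054141/6375 ≈ 165.3554510
V = pitch²·Σt = 1.13²·1054141/6375 = 211.142

t(1,2)=1.741 V=211.142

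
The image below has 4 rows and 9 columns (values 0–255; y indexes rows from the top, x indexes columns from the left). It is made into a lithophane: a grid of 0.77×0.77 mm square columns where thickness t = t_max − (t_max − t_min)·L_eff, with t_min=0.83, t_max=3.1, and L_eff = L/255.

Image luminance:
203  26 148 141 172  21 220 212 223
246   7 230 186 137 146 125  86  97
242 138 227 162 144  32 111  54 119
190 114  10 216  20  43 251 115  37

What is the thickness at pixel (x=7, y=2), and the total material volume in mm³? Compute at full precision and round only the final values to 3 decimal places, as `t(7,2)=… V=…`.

span = t_max - t_min = 3.1 - 0.83 = 2.270
L(7,2) = 54, L_eff = 54/255 = 0.211765
t(7,2) = 3.1 - 2.270·0.211765 = 2.619
Σt over all 4·9 pixels = 581541/8500 ≈ 68.4165882
V = pitch²·Σt = 0.77²·581541/8500 = 40.564

t(7,2)=2.619 V=40.564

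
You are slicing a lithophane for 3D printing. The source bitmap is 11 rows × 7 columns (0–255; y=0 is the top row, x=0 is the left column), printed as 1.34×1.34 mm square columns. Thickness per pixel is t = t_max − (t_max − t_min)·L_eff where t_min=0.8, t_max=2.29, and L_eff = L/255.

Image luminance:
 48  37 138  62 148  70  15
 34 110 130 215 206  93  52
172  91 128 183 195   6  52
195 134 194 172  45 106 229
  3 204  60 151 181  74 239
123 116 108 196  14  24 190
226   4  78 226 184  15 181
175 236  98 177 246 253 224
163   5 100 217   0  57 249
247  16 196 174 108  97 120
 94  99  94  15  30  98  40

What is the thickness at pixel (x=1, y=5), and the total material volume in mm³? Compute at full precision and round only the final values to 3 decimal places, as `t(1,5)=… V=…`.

t(1,5)=1.612 V=217.102

span = t_max - t_min = 2.29 - 0.8 = 1.490
L(1,5) = 116, L_eff = 116/255 = 0.454902
t(1,5) = 2.29 - 1.490·0.454902 = 1.612
Σt over all 11·7 pixels = 61663/510 ≈ 120.9078431
V = pitch²·Σt = 1.34²·61663/510 = 217.102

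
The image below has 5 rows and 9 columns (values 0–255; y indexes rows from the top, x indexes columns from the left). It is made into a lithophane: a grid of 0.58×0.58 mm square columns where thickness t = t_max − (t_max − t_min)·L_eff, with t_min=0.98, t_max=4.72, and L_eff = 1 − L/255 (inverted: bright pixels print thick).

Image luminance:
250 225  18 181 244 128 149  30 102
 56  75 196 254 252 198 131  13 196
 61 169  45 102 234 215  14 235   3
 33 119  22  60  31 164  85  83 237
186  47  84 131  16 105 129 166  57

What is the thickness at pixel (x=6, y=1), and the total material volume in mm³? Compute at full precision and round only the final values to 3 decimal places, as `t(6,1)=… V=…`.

t(6,1)=2.901 V=42.124

span = t_max - t_min = 4.72 - 0.98 = 3.740
L(6,1) = 131, L_eff = 1 - 131/255 = 0.486275 (inverted)
t(6,1) = 4.72 - 3.740·0.486275 = 2.901
Σt over all 5·9 pixels = 46958/375 ≈ 125.2213333
V = pitch²·Σt = 0.58²·46958/375 = 42.124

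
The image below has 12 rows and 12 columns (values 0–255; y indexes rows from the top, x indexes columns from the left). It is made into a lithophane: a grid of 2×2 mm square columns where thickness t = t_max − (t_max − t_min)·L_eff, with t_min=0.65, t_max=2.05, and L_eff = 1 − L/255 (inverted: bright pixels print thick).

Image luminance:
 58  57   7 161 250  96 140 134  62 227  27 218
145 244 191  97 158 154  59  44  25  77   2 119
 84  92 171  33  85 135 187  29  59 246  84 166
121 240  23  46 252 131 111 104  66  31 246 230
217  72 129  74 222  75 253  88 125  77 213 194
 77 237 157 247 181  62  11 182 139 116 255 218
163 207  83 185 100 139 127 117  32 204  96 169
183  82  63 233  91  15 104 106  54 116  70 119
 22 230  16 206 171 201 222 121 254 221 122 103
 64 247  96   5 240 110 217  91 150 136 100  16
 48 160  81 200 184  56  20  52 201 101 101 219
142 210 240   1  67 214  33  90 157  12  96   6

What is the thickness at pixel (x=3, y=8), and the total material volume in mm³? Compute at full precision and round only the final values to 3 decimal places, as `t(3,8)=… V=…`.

span = t_max - t_min = 2.05 - 0.65 = 1.400
L(3,8) = 206, L_eff = 1 - 206/255 = 0.192157 (inverted)
t(3,8) = 2.05 - 1.400·0.192157 = 1.781
Σt over all 12·12 pixels = 3295/17 ≈ 193.8235294
V = pitch²·Σt = 2²·3295/17 = 775.294

t(3,8)=1.781 V=775.294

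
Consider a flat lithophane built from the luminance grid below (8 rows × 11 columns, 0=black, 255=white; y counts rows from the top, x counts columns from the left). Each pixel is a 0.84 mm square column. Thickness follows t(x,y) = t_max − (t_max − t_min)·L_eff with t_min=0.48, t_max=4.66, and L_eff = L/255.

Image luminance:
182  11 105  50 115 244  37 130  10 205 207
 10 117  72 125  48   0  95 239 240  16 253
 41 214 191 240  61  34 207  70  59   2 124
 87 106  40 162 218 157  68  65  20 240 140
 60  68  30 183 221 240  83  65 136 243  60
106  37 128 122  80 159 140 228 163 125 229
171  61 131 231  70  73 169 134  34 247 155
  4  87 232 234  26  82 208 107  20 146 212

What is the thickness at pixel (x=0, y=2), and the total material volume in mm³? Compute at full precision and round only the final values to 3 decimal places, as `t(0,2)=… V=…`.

span = t_max - t_min = 4.66 - 0.48 = 4.180
L(0,2) = 41, L_eff = 41/255 = 0.160784
t(0,2) = 4.66 - 4.180·0.160784 = 3.988
Σt over all 8·11 pixels = 990649/4250 ≈ 233.0938824
V = pitch²·Σt = 0.84²·990649/4250 = 164.471

t(0,2)=3.988 V=164.471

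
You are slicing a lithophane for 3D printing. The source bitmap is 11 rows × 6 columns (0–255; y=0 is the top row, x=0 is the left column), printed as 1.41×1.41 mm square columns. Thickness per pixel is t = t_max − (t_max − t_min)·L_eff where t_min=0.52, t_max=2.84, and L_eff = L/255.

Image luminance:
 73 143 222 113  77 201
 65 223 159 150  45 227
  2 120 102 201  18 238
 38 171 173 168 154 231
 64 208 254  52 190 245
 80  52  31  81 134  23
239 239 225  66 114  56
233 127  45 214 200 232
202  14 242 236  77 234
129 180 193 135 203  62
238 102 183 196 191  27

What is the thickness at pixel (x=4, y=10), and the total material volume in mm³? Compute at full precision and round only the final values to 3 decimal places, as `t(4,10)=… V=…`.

span = t_max - t_min = 2.84 - 0.52 = 2.320
L(4,10) = 191, L_eff = 191/255 = 0.749020
t(4,10) = 2.84 - 2.320·0.749020 = 1.102
Σt over all 11·6 pixels = 640334/6375 ≈ 100.4445490
V = pitch²·Σt = 1.41²·640334/6375 = 199.694

t(4,10)=1.102 V=199.694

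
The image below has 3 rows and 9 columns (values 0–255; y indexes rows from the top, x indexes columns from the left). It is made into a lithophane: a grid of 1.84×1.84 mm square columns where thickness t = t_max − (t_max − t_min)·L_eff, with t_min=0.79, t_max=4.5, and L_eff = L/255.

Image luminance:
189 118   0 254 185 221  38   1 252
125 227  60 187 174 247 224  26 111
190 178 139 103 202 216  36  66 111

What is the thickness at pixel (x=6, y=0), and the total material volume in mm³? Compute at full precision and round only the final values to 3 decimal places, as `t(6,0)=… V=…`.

span = t_max - t_min = 4.5 - 0.79 = 3.710
L(6,0) = 38, L_eff = 38/255 = 0.149020
t(6,0) = 4.5 - 3.710·0.149020 = 3.947
Σt over all 3·9 pixels = 165877/2550 ≈ 65.0498039
V = pitch²·Σt = 1.84²·165877/2550 = 220.233

t(6,0)=3.947 V=220.233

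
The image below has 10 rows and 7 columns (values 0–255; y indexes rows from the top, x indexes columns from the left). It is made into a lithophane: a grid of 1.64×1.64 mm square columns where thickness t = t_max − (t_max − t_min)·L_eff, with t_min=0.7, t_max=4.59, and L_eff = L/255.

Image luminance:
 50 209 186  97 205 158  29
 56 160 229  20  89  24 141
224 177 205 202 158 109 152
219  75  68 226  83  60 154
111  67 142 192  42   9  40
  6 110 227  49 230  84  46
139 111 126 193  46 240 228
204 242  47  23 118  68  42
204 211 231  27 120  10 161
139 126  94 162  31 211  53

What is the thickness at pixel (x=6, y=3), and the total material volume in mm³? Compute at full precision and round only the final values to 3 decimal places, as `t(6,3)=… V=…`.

span = t_max - t_min = 4.59 - 0.7 = 3.890
L(6,3) = 154, L_eff = 154/255 = 0.603922
t(6,3) = 4.59 - 3.890·0.603922 = 2.241
Σt over all 10·7 pixels = 1599449/8500 ≈ 188.1704706
V = pitch²·Σt = 1.64²·1599449/8500 = 506.103

t(6,3)=2.241 V=506.103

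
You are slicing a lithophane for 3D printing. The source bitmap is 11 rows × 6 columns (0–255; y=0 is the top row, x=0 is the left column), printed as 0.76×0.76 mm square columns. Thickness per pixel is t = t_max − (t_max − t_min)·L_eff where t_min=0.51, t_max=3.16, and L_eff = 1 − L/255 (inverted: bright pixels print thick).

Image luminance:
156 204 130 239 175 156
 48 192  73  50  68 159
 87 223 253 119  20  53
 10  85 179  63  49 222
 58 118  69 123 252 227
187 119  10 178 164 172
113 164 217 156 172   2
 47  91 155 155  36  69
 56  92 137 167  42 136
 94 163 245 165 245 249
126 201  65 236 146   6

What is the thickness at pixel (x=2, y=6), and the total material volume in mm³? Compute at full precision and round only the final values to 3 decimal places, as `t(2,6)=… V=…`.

span = t_max - t_min = 3.16 - 0.51 = 2.650
L(2,6) = 217, L_eff = 1 - 217/255 = 0.149020 (inverted)
t(2,6) = 3.16 - 2.650·0.149020 = 2.765
Σt over all 11·6 pixels = 31474/255 ≈ 123.4274510
V = pitch²·Σt = 0.76²·31474/255 = 71.292

t(2,6)=2.765 V=71.292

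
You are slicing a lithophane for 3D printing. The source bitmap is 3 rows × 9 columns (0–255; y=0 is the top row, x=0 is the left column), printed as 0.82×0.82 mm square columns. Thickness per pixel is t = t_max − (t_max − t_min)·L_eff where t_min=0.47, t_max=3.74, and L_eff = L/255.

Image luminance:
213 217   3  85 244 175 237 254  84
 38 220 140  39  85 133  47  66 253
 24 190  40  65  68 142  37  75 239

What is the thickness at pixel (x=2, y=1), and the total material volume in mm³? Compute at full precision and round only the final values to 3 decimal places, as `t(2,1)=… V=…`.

span = t_max - t_min = 3.74 - 0.47 = 3.270
L(2,1) = 140, L_eff = 140/255 = 0.549020
t(2,1) = 3.74 - 3.270·0.549020 = 1.945
Σt over all 3·9 pixels = 486313/8500 ≈ 57.2132941
V = pitch²·Σt = 0.82²·486313/8500 = 38.470

t(2,1)=1.945 V=38.470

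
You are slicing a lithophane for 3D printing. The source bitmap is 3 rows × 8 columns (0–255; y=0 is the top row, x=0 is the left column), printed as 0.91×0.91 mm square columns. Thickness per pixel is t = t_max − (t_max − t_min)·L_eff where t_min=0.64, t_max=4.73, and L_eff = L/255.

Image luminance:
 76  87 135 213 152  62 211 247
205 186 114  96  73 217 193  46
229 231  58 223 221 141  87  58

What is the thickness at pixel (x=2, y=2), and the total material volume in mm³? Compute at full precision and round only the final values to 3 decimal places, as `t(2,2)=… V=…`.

span = t_max - t_min = 4.73 - 0.64 = 4.090
L(2,2) = 58, L_eff = 58/255 = 0.227451
t(2,2) = 4.73 - 4.090·0.227451 = 3.800
Σt over all 3·8 pixels = 479437/8500 ≈ 56.4043529
V = pitch²·Σt = 0.91²·479437/8500 = 46.708

t(2,2)=3.800 V=46.708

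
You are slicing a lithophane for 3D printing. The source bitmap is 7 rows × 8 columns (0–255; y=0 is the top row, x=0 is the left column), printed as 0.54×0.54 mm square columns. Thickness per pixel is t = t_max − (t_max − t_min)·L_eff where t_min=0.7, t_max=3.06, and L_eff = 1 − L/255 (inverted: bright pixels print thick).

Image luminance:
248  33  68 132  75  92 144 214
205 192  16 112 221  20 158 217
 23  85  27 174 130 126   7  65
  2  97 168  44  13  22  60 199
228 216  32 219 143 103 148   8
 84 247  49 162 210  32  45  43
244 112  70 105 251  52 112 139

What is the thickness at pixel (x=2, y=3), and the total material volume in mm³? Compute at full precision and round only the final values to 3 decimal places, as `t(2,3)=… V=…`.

t(2,3)=2.255 V=28.819

span = t_max - t_min = 3.06 - 0.7 = 2.360
L(2,3) = 168, L_eff = 1 - 168/255 = 0.341176 (inverted)
t(2,3) = 3.06 - 2.360·0.341176 = 2.255
Σt over all 7·8 pixels = 37061/375 ≈ 98.8293333
V = pitch²·Σt = 0.54²·37061/375 = 28.819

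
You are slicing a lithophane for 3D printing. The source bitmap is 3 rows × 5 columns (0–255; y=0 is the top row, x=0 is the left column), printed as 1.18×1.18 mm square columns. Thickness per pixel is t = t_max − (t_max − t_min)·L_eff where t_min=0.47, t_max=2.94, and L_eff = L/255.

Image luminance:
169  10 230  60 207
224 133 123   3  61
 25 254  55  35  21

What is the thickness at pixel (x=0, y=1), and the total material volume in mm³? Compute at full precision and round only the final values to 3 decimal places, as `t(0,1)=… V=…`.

t(0,1)=0.770 V=39.690

span = t_max - t_min = 2.94 - 0.47 = 2.470
L(0,1) = 224, L_eff = 224/255 = 0.878431
t(0,1) = 2.94 - 2.470·0.878431 = 0.770
Σt over all 3·5 pixels = 36344/1275 ≈ 28.5050980
V = pitch²·Σt = 1.18²·36344/1275 = 39.690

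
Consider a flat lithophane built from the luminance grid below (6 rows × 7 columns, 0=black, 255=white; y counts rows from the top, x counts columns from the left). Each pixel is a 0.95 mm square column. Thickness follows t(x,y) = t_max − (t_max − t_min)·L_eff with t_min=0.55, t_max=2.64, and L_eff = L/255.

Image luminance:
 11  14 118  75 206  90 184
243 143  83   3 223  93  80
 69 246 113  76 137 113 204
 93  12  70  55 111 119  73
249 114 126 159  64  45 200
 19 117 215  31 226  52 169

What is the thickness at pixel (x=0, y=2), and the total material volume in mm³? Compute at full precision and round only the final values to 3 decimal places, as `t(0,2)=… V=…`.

span = t_max - t_min = 2.64 - 0.55 = 2.090
L(0,2) = 69, L_eff = 69/255 = 0.270588
t(0,2) = 2.64 - 2.090·0.270588 = 2.074
Σt over all 6·7 pixels = 1815253/25500 ≈ 71.1863922
V = pitch²·Σt = 0.95²·1815253/25500 = 64.246

t(0,2)=2.074 V=64.246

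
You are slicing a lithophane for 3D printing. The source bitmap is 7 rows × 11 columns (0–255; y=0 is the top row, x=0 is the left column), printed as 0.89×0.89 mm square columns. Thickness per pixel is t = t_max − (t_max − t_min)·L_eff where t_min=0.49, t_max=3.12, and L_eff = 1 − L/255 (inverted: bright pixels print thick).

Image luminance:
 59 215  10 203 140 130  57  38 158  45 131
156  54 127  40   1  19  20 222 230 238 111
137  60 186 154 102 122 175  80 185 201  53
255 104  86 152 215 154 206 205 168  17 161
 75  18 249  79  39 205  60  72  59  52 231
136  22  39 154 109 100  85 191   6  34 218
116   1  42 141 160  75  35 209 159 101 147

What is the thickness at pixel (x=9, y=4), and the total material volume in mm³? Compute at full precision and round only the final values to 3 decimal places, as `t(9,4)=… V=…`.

t(9,4)=1.026 V=103.420

span = t_max - t_min = 3.12 - 0.49 = 2.630
L(9,4) = 52, L_eff = 1 - 52/255 = 0.796078 (inverted)
t(9,4) = 3.12 - 2.630·0.796078 = 1.026
Σt over all 7·11 pixels = 1664689/12750 ≈ 130.5638431
V = pitch²·Σt = 0.89²·1664689/12750 = 103.420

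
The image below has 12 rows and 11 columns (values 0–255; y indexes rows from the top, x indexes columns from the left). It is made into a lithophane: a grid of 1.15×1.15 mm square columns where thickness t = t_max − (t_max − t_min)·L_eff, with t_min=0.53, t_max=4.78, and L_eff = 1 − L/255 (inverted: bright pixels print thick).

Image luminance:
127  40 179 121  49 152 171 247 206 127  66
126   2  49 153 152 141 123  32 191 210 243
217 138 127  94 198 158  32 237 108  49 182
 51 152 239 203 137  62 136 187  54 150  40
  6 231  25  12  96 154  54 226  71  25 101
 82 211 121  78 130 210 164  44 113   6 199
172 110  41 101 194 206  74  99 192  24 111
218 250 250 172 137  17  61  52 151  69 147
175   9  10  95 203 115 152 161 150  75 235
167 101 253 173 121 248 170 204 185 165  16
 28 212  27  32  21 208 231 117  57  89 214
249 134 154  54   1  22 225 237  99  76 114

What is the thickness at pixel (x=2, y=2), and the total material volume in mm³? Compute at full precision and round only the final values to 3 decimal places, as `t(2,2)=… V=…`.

t(2,2)=2.647 V=463.902

span = t_max - t_min = 4.78 - 0.53 = 4.250
L(2,2) = 127, L_eff = 1 - 127/255 = 0.501961 (inverted)
t(2,2) = 4.78 - 4.250·0.501961 = 2.647
Σt over all 12·11 pixels = 105233/300 ≈ 350.7766667
V = pitch²·Σt = 1.15²·105233/300 = 463.902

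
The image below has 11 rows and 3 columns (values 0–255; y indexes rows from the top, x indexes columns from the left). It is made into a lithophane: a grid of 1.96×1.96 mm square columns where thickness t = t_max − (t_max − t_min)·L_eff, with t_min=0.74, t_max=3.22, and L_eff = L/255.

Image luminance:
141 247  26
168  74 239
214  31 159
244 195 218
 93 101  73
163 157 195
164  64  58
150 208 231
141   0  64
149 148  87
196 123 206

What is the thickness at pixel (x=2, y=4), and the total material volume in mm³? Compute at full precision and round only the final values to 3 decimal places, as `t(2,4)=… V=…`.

span = t_max - t_min = 3.22 - 0.74 = 2.480
L(2,4) = 73, L_eff = 73/255 = 0.286275
t(2,4) = 3.22 - 2.480·0.286275 = 2.510
Σt over all 11·3 pixels = 768667/12750 ≈ 60.2876078
V = pitch²·Σt = 1.96²·768667/12750 = 231.601

t(2,4)=2.510 V=231.601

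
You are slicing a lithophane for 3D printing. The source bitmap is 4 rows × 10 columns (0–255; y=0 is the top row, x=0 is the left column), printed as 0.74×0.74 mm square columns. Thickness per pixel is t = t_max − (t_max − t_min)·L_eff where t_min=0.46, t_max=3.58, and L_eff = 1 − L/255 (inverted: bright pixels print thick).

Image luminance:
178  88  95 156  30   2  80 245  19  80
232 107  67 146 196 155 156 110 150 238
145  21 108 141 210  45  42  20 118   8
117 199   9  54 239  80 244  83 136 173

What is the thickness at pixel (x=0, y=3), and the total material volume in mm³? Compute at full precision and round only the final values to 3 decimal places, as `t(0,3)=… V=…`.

t(0,3)=1.892 V=41.713

span = t_max - t_min = 3.58 - 0.46 = 3.120
L(0,3) = 117, L_eff = 1 - 117/255 = 0.541176 (inverted)
t(0,3) = 3.58 - 3.120·0.541176 = 1.892
Σt over all 4·10 pixels = 161872/2125 ≈ 76.1750588
V = pitch²·Σt = 0.74²·161872/2125 = 41.713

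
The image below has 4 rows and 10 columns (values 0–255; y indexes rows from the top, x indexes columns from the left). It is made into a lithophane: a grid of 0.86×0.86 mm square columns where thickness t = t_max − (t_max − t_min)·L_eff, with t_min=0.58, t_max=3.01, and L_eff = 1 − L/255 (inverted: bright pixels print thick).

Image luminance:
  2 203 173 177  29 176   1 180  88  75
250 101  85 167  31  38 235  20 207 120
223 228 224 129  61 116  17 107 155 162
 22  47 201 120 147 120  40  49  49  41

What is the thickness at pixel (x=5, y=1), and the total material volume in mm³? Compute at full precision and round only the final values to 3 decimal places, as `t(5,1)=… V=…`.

t(5,1)=0.942 V=49.692

span = t_max - t_min = 3.01 - 0.58 = 2.430
L(5,1) = 38, L_eff = 1 - 38/255 = 0.850980 (inverted)
t(5,1) = 3.01 - 2.430·0.850980 = 0.942
Σt over all 4·10 pixels = 142774/2125 ≈ 67.1877647
V = pitch²·Σt = 0.86²·142774/2125 = 49.692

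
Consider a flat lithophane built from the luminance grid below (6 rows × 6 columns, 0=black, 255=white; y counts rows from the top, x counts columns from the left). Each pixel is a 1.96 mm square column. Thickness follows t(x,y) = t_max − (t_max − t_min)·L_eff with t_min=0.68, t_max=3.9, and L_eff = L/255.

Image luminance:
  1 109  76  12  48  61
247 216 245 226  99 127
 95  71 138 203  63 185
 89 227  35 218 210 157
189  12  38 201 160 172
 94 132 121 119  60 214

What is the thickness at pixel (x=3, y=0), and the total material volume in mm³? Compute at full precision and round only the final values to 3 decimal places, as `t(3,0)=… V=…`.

span = t_max - t_min = 3.9 - 0.68 = 3.220
L(3,0) = 12, L_eff = 12/255 = 0.047059
t(3,0) = 3.9 - 3.220·0.047059 = 3.748
Σt over all 6·6 pixels = 103823/1275 ≈ 81.4298039
V = pitch²·Σt = 1.96²·103823/1275 = 312.821

t(3,0)=3.748 V=312.821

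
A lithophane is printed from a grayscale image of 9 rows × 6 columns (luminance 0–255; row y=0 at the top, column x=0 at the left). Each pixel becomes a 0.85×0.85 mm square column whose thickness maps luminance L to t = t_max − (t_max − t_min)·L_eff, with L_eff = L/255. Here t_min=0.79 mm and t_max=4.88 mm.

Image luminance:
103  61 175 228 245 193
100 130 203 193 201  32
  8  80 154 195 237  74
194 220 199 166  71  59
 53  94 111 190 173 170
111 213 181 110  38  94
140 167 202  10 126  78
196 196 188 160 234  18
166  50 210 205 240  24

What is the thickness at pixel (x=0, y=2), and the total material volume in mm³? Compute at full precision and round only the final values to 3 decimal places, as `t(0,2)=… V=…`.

span = t_max - t_min = 4.88 - 0.79 = 4.090
L(0,2) = 8, L_eff = 8/255 = 0.031373
t(0,2) = 4.88 - 4.090·0.031373 = 4.752
Σt over all 9·6 pixels = 3583139/25500 ≈ 140.5152549
V = pitch²·Σt = 0.85²·3583139/25500 = 101.522

t(0,2)=4.752 V=101.522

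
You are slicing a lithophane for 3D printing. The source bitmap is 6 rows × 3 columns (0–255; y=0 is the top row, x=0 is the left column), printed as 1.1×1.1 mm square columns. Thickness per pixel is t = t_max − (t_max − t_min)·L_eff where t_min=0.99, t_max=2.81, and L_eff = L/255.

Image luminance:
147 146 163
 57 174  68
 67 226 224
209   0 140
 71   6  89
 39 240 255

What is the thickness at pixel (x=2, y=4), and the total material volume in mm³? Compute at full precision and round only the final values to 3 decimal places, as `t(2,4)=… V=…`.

t(2,4)=2.175 V=41.157

span = t_max - t_min = 2.81 - 0.99 = 1.820
L(2,4) = 89, L_eff = 89/255 = 0.349020
t(2,4) = 2.81 - 1.820·0.349020 = 2.175
Σt over all 6·3 pixels = 216842/6375 ≈ 34.0144314
V = pitch²·Σt = 1.1²·216842/6375 = 41.157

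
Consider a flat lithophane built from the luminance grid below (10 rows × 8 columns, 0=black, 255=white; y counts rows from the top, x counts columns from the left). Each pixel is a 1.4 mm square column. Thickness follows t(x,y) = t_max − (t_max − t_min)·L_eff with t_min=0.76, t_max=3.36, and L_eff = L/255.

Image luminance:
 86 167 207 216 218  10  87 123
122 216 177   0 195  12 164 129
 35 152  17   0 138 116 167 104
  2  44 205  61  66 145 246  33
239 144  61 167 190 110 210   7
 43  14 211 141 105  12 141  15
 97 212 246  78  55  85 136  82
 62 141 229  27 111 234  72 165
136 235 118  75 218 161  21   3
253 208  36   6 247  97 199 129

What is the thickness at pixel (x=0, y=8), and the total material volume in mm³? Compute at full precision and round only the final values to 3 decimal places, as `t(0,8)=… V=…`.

t(0,8)=1.973 V=334.119

span = t_max - t_min = 3.36 - 0.76 = 2.600
L(0,8) = 136, L_eff = 136/255 = 0.533333
t(0,8) = 3.36 - 2.600·0.533333 = 1.973
Σt over all 10·8 pixels = 217348/1275 ≈ 170.4690196
V = pitch²·Σt = 1.4²·217348/1275 = 334.119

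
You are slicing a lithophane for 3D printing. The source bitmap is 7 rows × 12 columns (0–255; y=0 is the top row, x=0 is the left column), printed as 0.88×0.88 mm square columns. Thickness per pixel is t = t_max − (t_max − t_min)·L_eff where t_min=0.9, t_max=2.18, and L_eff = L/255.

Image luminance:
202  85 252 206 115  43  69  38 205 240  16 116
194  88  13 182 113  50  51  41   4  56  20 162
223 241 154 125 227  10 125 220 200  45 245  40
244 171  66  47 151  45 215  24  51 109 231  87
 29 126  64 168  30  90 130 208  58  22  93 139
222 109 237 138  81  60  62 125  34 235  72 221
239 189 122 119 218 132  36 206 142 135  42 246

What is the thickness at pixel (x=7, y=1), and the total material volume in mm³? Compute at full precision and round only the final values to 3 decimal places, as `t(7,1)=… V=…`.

t(7,1)=1.974 V=101.241

span = t_max - t_min = 2.18 - 0.9 = 1.280
L(7,1) = 41, L_eff = 41/255 = 0.160784
t(7,1) = 2.18 - 1.280·0.160784 = 1.974
Σt over all 7·12 pixels = 833438/6375 ≈ 130.7353725
V = pitch²·Σt = 0.88²·833438/6375 = 101.241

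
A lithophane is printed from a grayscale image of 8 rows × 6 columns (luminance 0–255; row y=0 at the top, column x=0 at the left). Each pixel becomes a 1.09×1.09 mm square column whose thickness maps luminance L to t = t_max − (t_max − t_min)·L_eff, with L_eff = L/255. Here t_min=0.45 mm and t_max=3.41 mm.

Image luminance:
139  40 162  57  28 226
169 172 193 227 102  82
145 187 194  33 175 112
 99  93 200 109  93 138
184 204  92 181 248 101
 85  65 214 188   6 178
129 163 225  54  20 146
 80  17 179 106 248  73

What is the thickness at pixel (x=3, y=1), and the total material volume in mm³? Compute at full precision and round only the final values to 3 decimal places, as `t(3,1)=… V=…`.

t(3,1)=0.775 V=106.742

span = t_max - t_min = 3.41 - 0.45 = 2.960
L(3,1) = 227, L_eff = 227/255 = 0.890196
t(3,1) = 3.41 - 2.960·0.890196 = 0.775
Σt over all 8·6 pixels = 572746/6375 ≈ 89.8425098
V = pitch²·Σt = 1.09²·572746/6375 = 106.742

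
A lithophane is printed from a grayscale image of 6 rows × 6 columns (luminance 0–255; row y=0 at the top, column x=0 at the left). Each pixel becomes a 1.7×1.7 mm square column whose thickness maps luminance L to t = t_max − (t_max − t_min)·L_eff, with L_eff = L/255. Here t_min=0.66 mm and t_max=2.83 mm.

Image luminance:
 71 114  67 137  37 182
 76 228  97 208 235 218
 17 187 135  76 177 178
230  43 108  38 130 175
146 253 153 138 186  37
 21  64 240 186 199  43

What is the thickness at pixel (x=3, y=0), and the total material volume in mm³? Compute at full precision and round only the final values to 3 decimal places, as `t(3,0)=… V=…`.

t(3,0)=1.664 V=175.647

span = t_max - t_min = 2.83 - 0.66 = 2.170
L(3,0) = 137, L_eff = 137/255 = 0.537255
t(3,0) = 2.83 - 2.170·0.537255 = 1.664
Σt over all 6·6 pixels = 51661/850 ≈ 60.7776471
V = pitch²·Σt = 1.7²·51661/850 = 175.647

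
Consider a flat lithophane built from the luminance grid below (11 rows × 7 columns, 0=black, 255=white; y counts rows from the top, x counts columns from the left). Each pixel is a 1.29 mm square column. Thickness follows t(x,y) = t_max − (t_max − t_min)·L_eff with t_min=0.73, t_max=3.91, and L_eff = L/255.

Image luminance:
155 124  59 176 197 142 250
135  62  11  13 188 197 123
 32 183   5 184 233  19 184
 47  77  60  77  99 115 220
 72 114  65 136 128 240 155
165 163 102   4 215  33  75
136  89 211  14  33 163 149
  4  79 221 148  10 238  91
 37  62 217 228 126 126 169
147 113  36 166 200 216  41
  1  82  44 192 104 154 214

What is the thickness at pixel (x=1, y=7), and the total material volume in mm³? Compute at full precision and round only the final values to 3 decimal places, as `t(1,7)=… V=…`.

t(1,7)=2.925 V=308.118

span = t_max - t_min = 3.91 - 0.73 = 3.180
L(1,7) = 79, L_eff = 79/255 = 0.309804
t(1,7) = 3.91 - 3.180·0.309804 = 2.925
Σt over all 11·7 pixels = 62953/340 ≈ 185.1558824
V = pitch²·Σt = 1.29²·62953/340 = 308.118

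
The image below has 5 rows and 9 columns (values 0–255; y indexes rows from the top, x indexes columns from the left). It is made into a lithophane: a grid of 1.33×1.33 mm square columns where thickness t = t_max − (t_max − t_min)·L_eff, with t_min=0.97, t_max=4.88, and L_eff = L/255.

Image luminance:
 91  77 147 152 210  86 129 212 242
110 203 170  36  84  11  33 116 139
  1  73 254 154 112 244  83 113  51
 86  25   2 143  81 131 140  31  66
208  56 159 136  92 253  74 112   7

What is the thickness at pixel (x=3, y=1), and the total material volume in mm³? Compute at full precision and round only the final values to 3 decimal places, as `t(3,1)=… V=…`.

t(3,1)=4.328 V=249.173

span = t_max - t_min = 4.88 - 0.97 = 3.910
L(3,1) = 36, L_eff = 36/255 = 0.141176
t(3,1) = 4.88 - 3.910·0.141176 = 4.328
Σt over all 5·9 pixels = 42259/300 ≈ 140.8633333
V = pitch²·Σt = 1.33²·42259/300 = 249.173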